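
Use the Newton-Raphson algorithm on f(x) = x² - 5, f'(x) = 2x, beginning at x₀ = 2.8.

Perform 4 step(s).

f(x) = x² - 5
f'(x) = 2x
x₀ = 2.8

Newton-Raphson formula: x_{n+1} = x_n - f(x_n)/f'(x_n)

Iteration 1:
  f(2.800000) = 2.840000
  f'(2.800000) = 5.600000
  x_1 = 2.800000 - 2.840000/5.600000 = 2.292857
Iteration 2:
  f(2.292857) = 0.257194
  f'(2.292857) = 4.585714
  x_2 = 2.292857 - 0.257194/4.585714 = 2.236771
Iteration 3:
  f(2.236771) = 0.003146
  f'(2.236771) = 4.473543
  x_3 = 2.236771 - 0.003146/4.473543 = 2.236068
Iteration 4:
  f(2.236068) = 0.000000
  f'(2.236068) = 4.472136
  x_4 = 2.236068 - 0.000000/4.472136 = 2.236068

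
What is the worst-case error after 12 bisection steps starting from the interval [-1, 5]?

Bisection error bound: |error| ≤ (b-a)/2^n
|error| ≤ (5 - (-1))/2^12 = 6/2^12
|error| ≤ 0.0014648438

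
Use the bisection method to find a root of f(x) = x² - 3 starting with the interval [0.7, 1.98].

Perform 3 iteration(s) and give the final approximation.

f(x) = x² - 3
Initial interval: [0.7, 1.98]

Iteration 1:
  c_1 = (0.700000 + 1.980000)/2 = 1.340000
  f(c_1) = f(1.340000) = -1.204400
  f(a) × f(c) ≥ 0, new interval: [1.340000, 1.980000]
Iteration 2:
  c_2 = (1.340000 + 1.980000)/2 = 1.660000
  f(c_2) = f(1.660000) = -0.244400
  f(a) × f(c) ≥ 0, new interval: [1.660000, 1.980000]
Iteration 3:
  c_3 = (1.660000 + 1.980000)/2 = 1.820000
  f(c_3) = f(1.820000) = 0.312400
  f(a) × f(c) < 0, new interval: [1.660000, 1.820000]

After 3 iteration(s), the approximation is c_3 = 1.820000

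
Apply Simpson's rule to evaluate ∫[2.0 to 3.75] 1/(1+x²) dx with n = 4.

f(x) = 1/(1+x²)
a = 2.0, b = 3.75, n = 4
h = (b - a)/n = 0.437500

Simpson's rule: (h/3)[f(x₀) + 4f(x₁) + 2f(x₂) + ... + f(xₙ)]

x_0 = 2.0000, f(x_0) = 0.200000, coefficient = 1
x_1 = 2.4375, f(x_1) = 0.144063, coefficient = 4
x_2 = 2.8750, f(x_2) = 0.107926, coefficient = 2
x_3 = 3.3125, f(x_3) = 0.083524, coefficient = 4
x_4 = 3.7500, f(x_4) = 0.066390, coefficient = 1

I ≈ (0.437500/3) × 1.392588 = 0.203086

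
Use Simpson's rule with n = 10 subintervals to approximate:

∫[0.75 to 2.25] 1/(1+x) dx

f(x) = 1/(1+x)
a = 0.75, b = 2.25, n = 10
h = (b - a)/n = 0.150000

Simpson's rule: (h/3)[f(x₀) + 4f(x₁) + 2f(x₂) + ... + f(xₙ)]

x_0 = 0.7500, f(x_0) = 0.571429, coefficient = 1
x_1 = 0.9000, f(x_1) = 0.526316, coefficient = 4
x_2 = 1.0500, f(x_2) = 0.487805, coefficient = 2
x_3 = 1.2000, f(x_3) = 0.454545, coefficient = 4
x_4 = 1.3500, f(x_4) = 0.425532, coefficient = 2
x_5 = 1.5000, f(x_5) = 0.400000, coefficient = 4
x_6 = 1.6500, f(x_6) = 0.377358, coefficient = 2
x_7 = 1.8000, f(x_7) = 0.357143, coefficient = 4
x_8 = 1.9500, f(x_8) = 0.338983, coefficient = 2
x_9 = 2.1000, f(x_9) = 0.322581, coefficient = 4
x_10 = 2.2500, f(x_10) = 0.307692, coefficient = 1

I ≈ (0.150000/3) × 12.380817 = 0.619041
Exact value: 0.619039
Error: 0.000002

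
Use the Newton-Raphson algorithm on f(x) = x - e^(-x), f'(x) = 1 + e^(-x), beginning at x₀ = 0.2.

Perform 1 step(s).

f(x) = x - e^(-x)
f'(x) = 1 + e^(-x)
x₀ = 0.2

Newton-Raphson formula: x_{n+1} = x_n - f(x_n)/f'(x_n)

Iteration 1:
  f(0.200000) = -0.618731
  f'(0.200000) = 1.818731
  x_1 = 0.200000 - (-0.618731)/1.818731 = 0.540199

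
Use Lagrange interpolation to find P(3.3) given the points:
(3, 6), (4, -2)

Lagrange interpolation formula:
P(x) = Σ yᵢ × Lᵢ(x)
where Lᵢ(x) = Π_{j≠i} (x - xⱼ)/(xᵢ - xⱼ)

L_0(3.3) = (3.3 - 4)/(3 - 4) = 0.700000
L_1(3.3) = (3.3 - 3)/(4 - 3) = 0.300000

P(3.3) = 6×L_0(3.3) + (-2)×L_1(3.3)
P(3.3) = 3.600000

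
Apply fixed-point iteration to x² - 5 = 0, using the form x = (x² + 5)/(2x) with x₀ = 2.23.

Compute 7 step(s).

Equation: x² - 5 = 0
Fixed-point form: x = (x² + 5)/(2x)
x₀ = 2.23

x_1 = g(2.230000) = 2.236076
x_2 = g(2.236076) = 2.236068
x_3 = g(2.236068) = 2.236068
x_4 = g(2.236068) = 2.236068
x_5 = g(2.236068) = 2.236068
x_6 = g(2.236068) = 2.236068
x_7 = g(2.236068) = 2.236068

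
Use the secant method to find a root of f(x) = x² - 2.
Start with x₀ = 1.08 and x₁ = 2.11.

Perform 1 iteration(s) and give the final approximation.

f(x) = x² - 2
x₀ = 1.08, x₁ = 2.11

Secant formula: x_{n+1} = x_n - f(x_n)(x_n - x_{n-1})/(f(x_n) - f(x_{n-1}))

Iteration 1:
  f(1.080000) = -0.833600
  f(2.110000) = 2.452100
  x_2 = 2.110000 - 2.452100×(2.110000 - 1.080000)/(2.452100 - (-0.833600))
       = 1.341317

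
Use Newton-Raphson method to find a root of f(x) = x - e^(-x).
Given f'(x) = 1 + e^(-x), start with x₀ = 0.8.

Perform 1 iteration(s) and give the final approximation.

f(x) = x - e^(-x)
f'(x) = 1 + e^(-x)
x₀ = 0.8

Newton-Raphson formula: x_{n+1} = x_n - f(x_n)/f'(x_n)

Iteration 1:
  f(0.800000) = 0.350671
  f'(0.800000) = 1.449329
  x_1 = 0.800000 - 0.350671/1.449329 = 0.558046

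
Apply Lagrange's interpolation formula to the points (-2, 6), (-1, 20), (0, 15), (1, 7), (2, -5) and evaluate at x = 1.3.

Lagrange interpolation formula:
P(x) = Σ yᵢ × Lᵢ(x)
where Lᵢ(x) = Π_{j≠i} (x - xⱼ)/(xᵢ - xⱼ)

L_0(1.3) = (1.3 - (-1))/(-2 - (-1)) × (1.3 - 0)/(-2 - 0) × (1.3 - 1)/(-2 - 1) × (1.3 - 2)/(-2 - 2) = -0.026163
L_1(1.3) = (1.3 - (-2))/(-1 - (-2)) × (1.3 - 0)/(-1 - 0) × (1.3 - 1)/(-1 - 1) × (1.3 - 2)/(-1 - 2) = 0.150150
L_2(1.3) = (1.3 - (-2))/(0 - (-2)) × (1.3 - (-1))/(0 - (-1)) × (1.3 - 1)/(0 - 1) × (1.3 - 2)/(0 - 2) = -0.398475
L_3(1.3) = (1.3 - (-2))/(1 - (-2)) × (1.3 - (-1))/(1 - (-1)) × (1.3 - 0)/(1 - 0) × (1.3 - 2)/(1 - 2) = 1.151150
L_4(1.3) = (1.3 - (-2))/(2 - (-2)) × (1.3 - (-1))/(2 - (-1)) × (1.3 - 0)/(2 - 0) × (1.3 - 1)/(2 - 1) = 0.123338

P(1.3) = 6×L_0(1.3) + 20×L_1(1.3) + 15×L_2(1.3) + 7×L_3(1.3) + (-5)×L_4(1.3)
P(1.3) = 4.310262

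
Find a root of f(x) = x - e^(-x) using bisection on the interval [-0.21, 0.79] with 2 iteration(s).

f(x) = x - e^(-x)
Initial interval: [-0.21, 0.79]

Iteration 1:
  c_1 = (-0.210000 + 0.790000)/2 = 0.290000
  f(c_1) = f(0.290000) = -0.458264
  f(a) × f(c) ≥ 0, new interval: [0.290000, 0.790000]
Iteration 2:
  c_2 = (0.290000 + 0.790000)/2 = 0.540000
  f(c_2) = f(0.540000) = -0.042748
  f(a) × f(c) ≥ 0, new interval: [0.540000, 0.790000]

After 2 iteration(s), the approximation is c_2 = 0.540000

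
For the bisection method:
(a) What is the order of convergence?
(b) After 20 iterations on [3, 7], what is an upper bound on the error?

(a) Bisection has linear (order 1) convergence; the error is halved each step.

(b) Error bound = (b-a)/2^n = (7 - 3)/2^{20}
    = 4/2^{20}

(a) 1 (linear); (b) error ≤ 3.81e-06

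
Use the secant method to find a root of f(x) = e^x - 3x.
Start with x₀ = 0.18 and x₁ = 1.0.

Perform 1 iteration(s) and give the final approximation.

f(x) = e^x - 3x
x₀ = 0.18, x₁ = 1.0

Secant formula: x_{n+1} = x_n - f(x_n)(x_n - x_{n-1})/(f(x_n) - f(x_{n-1}))

Iteration 1:
  f(0.180000) = 0.657217
  f(1.000000) = -0.281718
  x_2 = 1.000000 - (-0.281718)×(1.000000 - 0.180000)/(-0.281718 - 0.657217)
       = 0.753967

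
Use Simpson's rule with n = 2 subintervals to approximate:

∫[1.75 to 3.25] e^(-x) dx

f(x) = e^(-x)
a = 1.75, b = 3.25, n = 2
h = (b - a)/n = 0.750000

Simpson's rule: (h/3)[f(x₀) + 4f(x₁) + 2f(x₂) + ... + f(xₙ)]

x_0 = 1.7500, f(x_0) = 0.173774, coefficient = 1
x_1 = 2.5000, f(x_1) = 0.082085, coefficient = 4
x_2 = 3.2500, f(x_2) = 0.038774, coefficient = 1

I ≈ (0.750000/3) × 0.540888 = 0.135222
Exact value: 0.135000
Error: 0.000222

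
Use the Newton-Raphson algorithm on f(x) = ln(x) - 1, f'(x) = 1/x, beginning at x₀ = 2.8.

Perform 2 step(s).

f(x) = ln(x) - 1
f'(x) = 1/x
x₀ = 2.8

Newton-Raphson formula: x_{n+1} = x_n - f(x_n)/f'(x_n)

Iteration 1:
  f(2.800000) = 0.029619
  f'(2.800000) = 0.357143
  x_1 = 2.800000 - 0.029619/0.357143 = 2.717066
Iteration 2:
  f(2.717066) = -0.000448
  f'(2.717066) = 0.368044
  x_2 = 2.717066 - (-0.000448)/0.368044 = 2.718282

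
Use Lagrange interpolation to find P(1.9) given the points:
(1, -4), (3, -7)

Lagrange interpolation formula:
P(x) = Σ yᵢ × Lᵢ(x)
where Lᵢ(x) = Π_{j≠i} (x - xⱼ)/(xᵢ - xⱼ)

L_0(1.9) = (1.9 - 3)/(1 - 3) = 0.550000
L_1(1.9) = (1.9 - 1)/(3 - 1) = 0.450000

P(1.9) = (-4)×L_0(1.9) + (-7)×L_1(1.9)
P(1.9) = -5.350000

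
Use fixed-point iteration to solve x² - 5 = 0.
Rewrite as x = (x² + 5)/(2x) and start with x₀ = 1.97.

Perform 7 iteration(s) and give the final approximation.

Equation: x² - 5 = 0
Fixed-point form: x = (x² + 5)/(2x)
x₀ = 1.97

x_1 = g(1.970000) = 2.254036
x_2 = g(2.254036) = 2.236140
x_3 = g(2.236140) = 2.236068
x_4 = g(2.236068) = 2.236068
x_5 = g(2.236068) = 2.236068
x_6 = g(2.236068) = 2.236068
x_7 = g(2.236068) = 2.236068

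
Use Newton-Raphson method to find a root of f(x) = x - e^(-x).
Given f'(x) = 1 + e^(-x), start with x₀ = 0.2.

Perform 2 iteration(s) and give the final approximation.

f(x) = x - e^(-x)
f'(x) = 1 + e^(-x)
x₀ = 0.2

Newton-Raphson formula: x_{n+1} = x_n - f(x_n)/f'(x_n)

Iteration 1:
  f(0.200000) = -0.618731
  f'(0.200000) = 1.818731
  x_1 = 0.200000 - (-0.618731)/1.818731 = 0.540199
Iteration 2:
  f(0.540199) = -0.042433
  f'(0.540199) = 1.582632
  x_2 = 0.540199 - (-0.042433)/1.582632 = 0.567011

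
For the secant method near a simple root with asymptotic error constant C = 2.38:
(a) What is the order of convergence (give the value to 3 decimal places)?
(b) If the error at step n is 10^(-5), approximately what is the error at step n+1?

(a) Secant method has superlinear convergence with order φ = (1+√5)/2 ≈ 1.618.
    This means |e_{n+1}| ≈ C|e_n|^1.618.

(b) With |e_n| = 10^(-5) and C = 2.38:
    |e_{n+1}| ≈ 2.38 × (10^(-5))^1.618 = 2.38 × 10^(-8.09)

(a) ≈ 1.618 (golden ratio); (b) |e_{n+1}| ≈ 1.934e-08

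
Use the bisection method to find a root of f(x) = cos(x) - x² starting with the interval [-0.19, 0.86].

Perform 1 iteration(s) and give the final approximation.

f(x) = cos(x) - x²
Initial interval: [-0.19, 0.86]

Iteration 1:
  c_1 = (-0.190000 + 0.860000)/2 = 0.335000
  f(c_1) = f(0.335000) = 0.832185
  f(a) × f(c) ≥ 0, new interval: [0.335000, 0.860000]

After 1 iteration(s), the approximation is c_1 = 0.335000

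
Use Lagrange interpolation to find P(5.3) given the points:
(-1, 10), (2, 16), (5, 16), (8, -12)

Lagrange interpolation formula:
P(x) = Σ yᵢ × Lᵢ(x)
where Lᵢ(x) = Π_{j≠i} (x - xⱼ)/(xᵢ - xⱼ)

L_0(5.3) = (5.3 - 2)/(-1 - 2) × (5.3 - 5)/(-1 - 5) × (5.3 - 8)/(-1 - 8) = 0.016500
L_1(5.3) = (5.3 - (-1))/(2 - (-1)) × (5.3 - 5)/(2 - 5) × (5.3 - 8)/(2 - 8) = -0.094500
L_2(5.3) = (5.3 - (-1))/(5 - (-1)) × (5.3 - 2)/(5 - 2) × (5.3 - 8)/(5 - 8) = 1.039500
L_3(5.3) = (5.3 - (-1))/(8 - (-1)) × (5.3 - 2)/(8 - 2) × (5.3 - 5)/(8 - 5) = 0.038500

P(5.3) = 10×L_0(5.3) + 16×L_1(5.3) + 16×L_2(5.3) + (-12)×L_3(5.3)
P(5.3) = 14.823000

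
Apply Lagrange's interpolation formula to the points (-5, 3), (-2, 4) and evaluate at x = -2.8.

Lagrange interpolation formula:
P(x) = Σ yᵢ × Lᵢ(x)
where Lᵢ(x) = Π_{j≠i} (x - xⱼ)/(xᵢ - xⱼ)

L_0(-2.8) = (-2.8 - (-2))/(-5 - (-2)) = 0.266667
L_1(-2.8) = (-2.8 - (-5))/(-2 - (-5)) = 0.733333

P(-2.8) = 3×L_0(-2.8) + 4×L_1(-2.8)
P(-2.8) = 3.733333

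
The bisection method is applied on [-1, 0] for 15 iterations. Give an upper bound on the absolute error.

Bisection error bound: |error| ≤ (b-a)/2^n
|error| ≤ (0 - (-1))/2^15 = 1/2^15
|error| ≤ 0.0000305176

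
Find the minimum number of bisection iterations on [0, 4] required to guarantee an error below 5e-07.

We need (b-a)/2^n ≤ 5e-07
(4 - 0)/2^n ≤ 5e-07
4/2^n ≤ 5e-07
2^n ≥ 8000000
n ≥ log₂(8000000) = 22.93
n ≥ 23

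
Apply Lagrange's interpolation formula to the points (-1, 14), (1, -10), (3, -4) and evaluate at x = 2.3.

Lagrange interpolation formula:
P(x) = Σ yᵢ × Lᵢ(x)
where Lᵢ(x) = Π_{j≠i} (x - xⱼ)/(xᵢ - xⱼ)

L_0(2.3) = (2.3 - 1)/(-1 - 1) × (2.3 - 3)/(-1 - 3) = -0.113750
L_1(2.3) = (2.3 - (-1))/(1 - (-1)) × (2.3 - 3)/(1 - 3) = 0.577500
L_2(2.3) = (2.3 - (-1))/(3 - (-1)) × (2.3 - 1)/(3 - 1) = 0.536250

P(2.3) = 14×L_0(2.3) + (-10)×L_1(2.3) + (-4)×L_2(2.3)
P(2.3) = -9.512500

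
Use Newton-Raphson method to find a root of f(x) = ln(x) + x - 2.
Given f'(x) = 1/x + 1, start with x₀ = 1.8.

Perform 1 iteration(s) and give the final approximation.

f(x) = ln(x) + x - 2
f'(x) = 1/x + 1
x₀ = 1.8

Newton-Raphson formula: x_{n+1} = x_n - f(x_n)/f'(x_n)

Iteration 1:
  f(1.800000) = 0.387787
  f'(1.800000) = 1.555556
  x_1 = 1.800000 - 0.387787/1.555556 = 1.550709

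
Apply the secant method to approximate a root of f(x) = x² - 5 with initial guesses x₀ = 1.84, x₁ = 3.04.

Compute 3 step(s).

f(x) = x² - 5
x₀ = 1.84, x₁ = 3.04

Secant formula: x_{n+1} = x_n - f(x_n)(x_n - x_{n-1})/(f(x_n) - f(x_{n-1}))

Iteration 1:
  f(1.840000) = -1.614400
  f(3.040000) = 4.241600
  x_2 = 3.040000 - 4.241600×(3.040000 - 1.840000)/(4.241600 - (-1.614400))
       = 2.170820
Iteration 2:
  f(3.040000) = 4.241600
  f(2.170820) = -0.287542
  x_3 = 2.170820 - (-0.287542)×(2.170820 - 3.040000)/(-0.287542 - 4.241600)
       = 2.226001
Iteration 3:
  f(2.170820) = -0.287542
  f(2.226001) = -0.044918
  x_4 = 2.226001 - (-0.044918)×(2.226001 - 2.170820)/(-0.044918 - (-0.287542))
       = 2.236217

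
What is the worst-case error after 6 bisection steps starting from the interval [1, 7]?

Bisection error bound: |error| ≤ (b-a)/2^n
|error| ≤ (7 - 1)/2^6 = 6/2^6
|error| ≤ 0.0937500000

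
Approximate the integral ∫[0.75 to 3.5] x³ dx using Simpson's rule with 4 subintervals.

f(x) = x³
a = 0.75, b = 3.5, n = 4
h = (b - a)/n = 0.687500

Simpson's rule: (h/3)[f(x₀) + 4f(x₁) + 2f(x₂) + ... + f(xₙ)]

x_0 = 0.7500, f(x_0) = 0.421875, coefficient = 1
x_1 = 1.4375, f(x_1) = 2.970459, coefficient = 4
x_2 = 2.1250, f(x_2) = 9.595703, coefficient = 2
x_3 = 2.8125, f(x_3) = 22.247314, coefficient = 4
x_4 = 3.5000, f(x_4) = 42.875000, coefficient = 1

I ≈ (0.687500/3) × 163.359375 = 37.436523
Exact value: 37.436523
Error: 0.000000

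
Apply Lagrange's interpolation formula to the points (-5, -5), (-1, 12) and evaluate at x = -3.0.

Lagrange interpolation formula:
P(x) = Σ yᵢ × Lᵢ(x)
where Lᵢ(x) = Π_{j≠i} (x - xⱼ)/(xᵢ - xⱼ)

L_0(-3.0) = (-3.0 - (-1))/(-5 - (-1)) = 0.500000
L_1(-3.0) = (-3.0 - (-5))/(-1 - (-5)) = 0.500000

P(-3.0) = (-5)×L_0(-3.0) + 12×L_1(-3.0)
P(-3.0) = 3.500000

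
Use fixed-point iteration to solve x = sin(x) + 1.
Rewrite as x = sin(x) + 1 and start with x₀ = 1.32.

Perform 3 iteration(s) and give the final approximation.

Equation: x = sin(x) + 1
Fixed-point form: x = sin(x) + 1
x₀ = 1.32

x_1 = g(1.320000) = 1.968715
x_2 = g(1.968715) = 1.921869
x_3 = g(1.921869) = 1.939004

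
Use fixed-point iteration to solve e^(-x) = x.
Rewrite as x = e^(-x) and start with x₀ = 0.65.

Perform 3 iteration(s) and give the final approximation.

Equation: e^(-x) = x
Fixed-point form: x = e^(-x)
x₀ = 0.65

x_1 = g(0.650000) = 0.522046
x_2 = g(0.522046) = 0.593306
x_3 = g(0.593306) = 0.552498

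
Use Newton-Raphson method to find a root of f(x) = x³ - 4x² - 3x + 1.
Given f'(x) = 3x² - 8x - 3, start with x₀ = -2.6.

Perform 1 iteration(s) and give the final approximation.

f(x) = x³ - 4x² - 3x + 1
f'(x) = 3x² - 8x - 3
x₀ = -2.6

Newton-Raphson formula: x_{n+1} = x_n - f(x_n)/f'(x_n)

Iteration 1:
  f(-2.600000) = -35.816000
  f'(-2.600000) = 38.080000
  x_1 = -2.600000 - (-35.816000)/38.080000 = -1.659454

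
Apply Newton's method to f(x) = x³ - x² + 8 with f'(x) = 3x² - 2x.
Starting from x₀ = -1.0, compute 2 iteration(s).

f(x) = x³ - x² + 8
f'(x) = 3x² - 2x
x₀ = -1.0

Newton-Raphson formula: x_{n+1} = x_n - f(x_n)/f'(x_n)

Iteration 1:
  f(-1.000000) = 6.000000
  f'(-1.000000) = 5.000000
  x_1 = -1.000000 - 6.000000/5.000000 = -2.200000
Iteration 2:
  f(-2.200000) = -7.488000
  f'(-2.200000) = 18.920000
  x_2 = -2.200000 - (-7.488000)/18.920000 = -1.804228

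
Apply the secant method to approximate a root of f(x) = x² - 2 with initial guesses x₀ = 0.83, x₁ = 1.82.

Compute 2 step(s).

f(x) = x² - 2
x₀ = 0.83, x₁ = 1.82

Secant formula: x_{n+1} = x_n - f(x_n)(x_n - x_{n-1})/(f(x_n) - f(x_{n-1}))

Iteration 1:
  f(0.830000) = -1.311100
  f(1.820000) = 1.312400
  x_2 = 1.820000 - 1.312400×(1.820000 - 0.830000)/(1.312400 - (-1.311100))
       = 1.324755
Iteration 2:
  f(1.820000) = 1.312400
  f(1.324755) = -0.245025
  x_3 = 1.324755 - (-0.245025)×(1.324755 - 1.820000)/(-0.245025 - 1.312400)
       = 1.402670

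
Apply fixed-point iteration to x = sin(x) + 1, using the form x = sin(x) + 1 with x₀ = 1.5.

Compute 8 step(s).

Equation: x = sin(x) + 1
Fixed-point form: x = sin(x) + 1
x₀ = 1.5

x_1 = g(1.500000) = 1.997495
x_2 = g(1.997495) = 1.910337
x_3 = g(1.910337) = 1.942908
x_4 = g(1.942908) = 1.931562
x_5 = g(1.931562) = 1.935627
x_6 = g(1.935627) = 1.934184
x_7 = g(1.934184) = 1.934698
x_8 = g(1.934698) = 1.934515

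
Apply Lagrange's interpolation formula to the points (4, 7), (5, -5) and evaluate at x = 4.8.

Lagrange interpolation formula:
P(x) = Σ yᵢ × Lᵢ(x)
where Lᵢ(x) = Π_{j≠i} (x - xⱼ)/(xᵢ - xⱼ)

L_0(4.8) = (4.8 - 5)/(4 - 5) = 0.200000
L_1(4.8) = (4.8 - 4)/(5 - 4) = 0.800000

P(4.8) = 7×L_0(4.8) + (-5)×L_1(4.8)
P(4.8) = -2.600000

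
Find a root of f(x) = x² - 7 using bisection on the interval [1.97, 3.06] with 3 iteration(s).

f(x) = x² - 7
Initial interval: [1.97, 3.06]

Iteration 1:
  c_1 = (1.970000 + 3.060000)/2 = 2.515000
  f(c_1) = f(2.515000) = -0.674775
  f(a) × f(c) ≥ 0, new interval: [2.515000, 3.060000]
Iteration 2:
  c_2 = (2.515000 + 3.060000)/2 = 2.787500
  f(c_2) = f(2.787500) = 0.770156
  f(a) × f(c) < 0, new interval: [2.515000, 2.787500]
Iteration 3:
  c_3 = (2.515000 + 2.787500)/2 = 2.651250
  f(c_3) = f(2.651250) = 0.029127
  f(a) × f(c) < 0, new interval: [2.515000, 2.651250]

After 3 iteration(s), the approximation is c_3 = 2.651250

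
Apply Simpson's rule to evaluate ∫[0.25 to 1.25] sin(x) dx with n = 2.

f(x) = sin(x)
a = 0.25, b = 1.25, n = 2
h = (b - a)/n = 0.500000

Simpson's rule: (h/3)[f(x₀) + 4f(x₁) + 2f(x₂) + ... + f(xₙ)]

x_0 = 0.2500, f(x_0) = 0.247404, coefficient = 1
x_1 = 0.7500, f(x_1) = 0.681639, coefficient = 4
x_2 = 1.2500, f(x_2) = 0.948985, coefficient = 1

I ≈ (0.500000/3) × 3.922944 = 0.653824
Exact value: 0.653590
Error: 0.000234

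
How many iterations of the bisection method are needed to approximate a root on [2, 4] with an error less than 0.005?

We need (b-a)/2^n ≤ 0.005
(4 - 2)/2^n ≤ 0.005
2/2^n ≤ 0.005
2^n ≥ 400
n ≥ log₂(400) = 8.64
n ≥ 9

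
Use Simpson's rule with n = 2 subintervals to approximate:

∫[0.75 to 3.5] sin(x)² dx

f(x) = sin(x)²
a = 0.75, b = 3.5, n = 2
h = (b - a)/n = 1.375000

Simpson's rule: (h/3)[f(x₀) + 4f(x₁) + 2f(x₂) + ... + f(xₙ)]

x_0 = 0.7500, f(x_0) = 0.464631, coefficient = 1
x_1 = 2.1250, f(x_1) = 0.723044, coefficient = 4
x_2 = 3.5000, f(x_2) = 0.123049, coefficient = 1

I ≈ (1.375000/3) × 3.479855 = 1.594934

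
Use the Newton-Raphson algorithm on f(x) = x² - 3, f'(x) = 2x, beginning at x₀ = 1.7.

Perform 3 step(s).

f(x) = x² - 3
f'(x) = 2x
x₀ = 1.7

Newton-Raphson formula: x_{n+1} = x_n - f(x_n)/f'(x_n)

Iteration 1:
  f(1.700000) = -0.110000
  f'(1.700000) = 3.400000
  x_1 = 1.700000 - (-0.110000)/3.400000 = 1.732353
Iteration 2:
  f(1.732353) = 0.001047
  f'(1.732353) = 3.464706
  x_2 = 1.732353 - 0.001047/3.464706 = 1.732051
Iteration 3:
  f(1.732051) = 0.000000
  f'(1.732051) = 3.464102
  x_3 = 1.732051 - 0.000000/3.464102 = 1.732051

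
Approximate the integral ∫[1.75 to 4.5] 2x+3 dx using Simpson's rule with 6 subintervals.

f(x) = 2x+3
a = 1.75, b = 4.5, n = 6
h = (b - a)/n = 0.458333

Simpson's rule: (h/3)[f(x₀) + 4f(x₁) + 2f(x₂) + ... + f(xₙ)]

x_0 = 1.7500, f(x_0) = 6.500000, coefficient = 1
x_1 = 2.2083, f(x_1) = 7.416667, coefficient = 4
x_2 = 2.6667, f(x_2) = 8.333333, coefficient = 2
x_3 = 3.1250, f(x_3) = 9.250000, coefficient = 4
x_4 = 3.5833, f(x_4) = 10.166667, coefficient = 2
x_5 = 4.0417, f(x_5) = 11.083333, coefficient = 4
x_6 = 4.5000, f(x_6) = 12.000000, coefficient = 1

I ≈ (0.458333/3) × 166.500000 = 25.437500
Exact value: 25.437500
Error: 0.000000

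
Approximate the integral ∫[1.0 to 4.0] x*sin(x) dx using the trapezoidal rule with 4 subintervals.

f(x) = x*sin(x)
a = 1.0, b = 4.0, n = 4
h = (b - a)/n = 0.750000

Trapezoidal rule: (h/2)[f(x₀) + 2f(x₁) + 2f(x₂) + ... + f(xₙ)]

x_0 = 1.0000, f(x_0) = 0.841471, coefficient = 1
x_1 = 1.7500, f(x_1) = 1.721975, coefficient = 2
x_2 = 2.5000, f(x_2) = 1.496180, coefficient = 2
x_3 = 3.2500, f(x_3) = -0.351634, coefficient = 2
x_4 = 4.0000, f(x_4) = -3.027210, coefficient = 1

I ≈ (0.750000/2) × 3.547304 = 1.330239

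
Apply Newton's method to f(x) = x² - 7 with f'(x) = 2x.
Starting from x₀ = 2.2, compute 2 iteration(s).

f(x) = x² - 7
f'(x) = 2x
x₀ = 2.2

Newton-Raphson formula: x_{n+1} = x_n - f(x_n)/f'(x_n)

Iteration 1:
  f(2.200000) = -2.160000
  f'(2.200000) = 4.400000
  x_1 = 2.200000 - (-2.160000)/4.400000 = 2.690909
Iteration 2:
  f(2.690909) = 0.240992
  f'(2.690909) = 5.381818
  x_2 = 2.690909 - 0.240992/5.381818 = 2.646130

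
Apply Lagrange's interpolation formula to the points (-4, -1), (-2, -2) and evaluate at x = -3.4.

Lagrange interpolation formula:
P(x) = Σ yᵢ × Lᵢ(x)
where Lᵢ(x) = Π_{j≠i} (x - xⱼ)/(xᵢ - xⱼ)

L_0(-3.4) = (-3.4 - (-2))/(-4 - (-2)) = 0.700000
L_1(-3.4) = (-3.4 - (-4))/(-2 - (-4)) = 0.300000

P(-3.4) = (-1)×L_0(-3.4) + (-2)×L_1(-3.4)
P(-3.4) = -1.300000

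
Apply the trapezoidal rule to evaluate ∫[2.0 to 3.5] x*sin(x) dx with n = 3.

f(x) = x*sin(x)
a = 2.0, b = 3.5, n = 3
h = (b - a)/n = 0.500000

Trapezoidal rule: (h/2)[f(x₀) + 2f(x₁) + 2f(x₂) + ... + f(xₙ)]

x_0 = 2.0000, f(x_0) = 1.818595, coefficient = 1
x_1 = 2.5000, f(x_1) = 1.496180, coefficient = 2
x_2 = 3.0000, f(x_2) = 0.423360, coefficient = 2
x_3 = 3.5000, f(x_3) = -1.227741, coefficient = 1

I ≈ (0.500000/2) × 4.429934 = 1.107484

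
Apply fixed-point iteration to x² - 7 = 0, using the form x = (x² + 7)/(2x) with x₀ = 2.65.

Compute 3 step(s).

Equation: x² - 7 = 0
Fixed-point form: x = (x² + 7)/(2x)
x₀ = 2.65

x_1 = g(2.650000) = 2.645755
x_2 = g(2.645755) = 2.645751
x_3 = g(2.645751) = 2.645751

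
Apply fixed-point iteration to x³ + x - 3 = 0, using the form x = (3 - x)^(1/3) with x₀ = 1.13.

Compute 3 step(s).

Equation: x³ + x - 3 = 0
Fixed-point form: x = (3 - x)^(1/3)
x₀ = 1.13

x_1 = g(1.130000) = 1.232009
x_2 = g(1.232009) = 1.209187
x_3 = g(1.209187) = 1.214367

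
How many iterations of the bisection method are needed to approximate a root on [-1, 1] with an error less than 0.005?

We need (b-a)/2^n ≤ 0.005
(1 - (-1))/2^n ≤ 0.005
2/2^n ≤ 0.005
2^n ≥ 400
n ≥ log₂(400) = 8.64
n ≥ 9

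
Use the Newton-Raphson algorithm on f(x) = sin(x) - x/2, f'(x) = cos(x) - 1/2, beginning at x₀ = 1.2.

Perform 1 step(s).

f(x) = sin(x) - x/2
f'(x) = cos(x) - 1/2
x₀ = 1.2

Newton-Raphson formula: x_{n+1} = x_n - f(x_n)/f'(x_n)

Iteration 1:
  f(1.200000) = 0.332039
  f'(1.200000) = -0.137642
  x_1 = 1.200000 - 0.332039/(-0.137642) = 3.612334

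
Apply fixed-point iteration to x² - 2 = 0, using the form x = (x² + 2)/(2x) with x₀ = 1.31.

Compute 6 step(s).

Equation: x² - 2 = 0
Fixed-point form: x = (x² + 2)/(2x)
x₀ = 1.31

x_1 = g(1.310000) = 1.418359
x_2 = g(1.418359) = 1.414220
x_3 = g(1.414220) = 1.414214
x_4 = g(1.414214) = 1.414214
x_5 = g(1.414214) = 1.414214
x_6 = g(1.414214) = 1.414214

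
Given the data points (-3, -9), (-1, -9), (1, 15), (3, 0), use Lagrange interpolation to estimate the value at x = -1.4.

Lagrange interpolation formula:
P(x) = Σ yᵢ × Lᵢ(x)
where Lᵢ(x) = Π_{j≠i} (x - xⱼ)/(xᵢ - xⱼ)

L_0(-1.4) = (-1.4 - (-1))/(-3 - (-1)) × (-1.4 - 1)/(-3 - 1) × (-1.4 - 3)/(-3 - 3) = 0.088000
L_1(-1.4) = (-1.4 - (-3))/(-1 - (-3)) × (-1.4 - 1)/(-1 - 1) × (-1.4 - 3)/(-1 - 3) = 1.056000
L_2(-1.4) = (-1.4 - (-3))/(1 - (-3)) × (-1.4 - (-1))/(1 - (-1)) × (-1.4 - 3)/(1 - 3) = -0.176000
L_3(-1.4) = (-1.4 - (-3))/(3 - (-3)) × (-1.4 - (-1))/(3 - (-1)) × (-1.4 - 1)/(3 - 1) = 0.032000

P(-1.4) = (-9)×L_0(-1.4) + (-9)×L_1(-1.4) + 15×L_2(-1.4) + 0×L_3(-1.4)
P(-1.4) = -12.936000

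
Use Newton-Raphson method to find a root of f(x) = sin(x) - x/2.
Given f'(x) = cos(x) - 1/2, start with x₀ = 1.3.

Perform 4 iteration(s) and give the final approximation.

f(x) = sin(x) - x/2
f'(x) = cos(x) - 1/2
x₀ = 1.3

Newton-Raphson formula: x_{n+1} = x_n - f(x_n)/f'(x_n)

Iteration 1:
  f(1.300000) = 0.313558
  f'(1.300000) = -0.232501
  x_1 = 1.300000 - 0.313558/(-0.232501) = 2.648631
Iteration 2:
  f(2.648631) = -0.851078
  f'(2.648631) = -1.380935
  x_2 = 2.648631 - (-0.851078)/(-1.380935) = 2.032325
Iteration 3:
  f(2.032325) = -0.120790
  f'(2.032325) = -0.945317
  x_3 = 2.032325 - (-0.120790)/(-0.945317) = 1.904548
Iteration 4:
  f(1.904548) = -0.007454
  f'(1.904548) = -0.827590
  x_4 = 1.904548 - (-0.007454)/(-0.827590) = 1.895541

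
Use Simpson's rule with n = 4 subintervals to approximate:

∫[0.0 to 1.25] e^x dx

f(x) = e^x
a = 0.0, b = 1.25, n = 4
h = (b - a)/n = 0.312500

Simpson's rule: (h/3)[f(x₀) + 4f(x₁) + 2f(x₂) + ... + f(xₙ)]

x_0 = 0.0000, f(x_0) = 1.000000, coefficient = 1
x_1 = 0.3125, f(x_1) = 1.366838, coefficient = 4
x_2 = 0.6250, f(x_2) = 1.868246, coefficient = 2
x_3 = 0.9375, f(x_3) = 2.553589, coefficient = 4
x_4 = 1.2500, f(x_4) = 3.490343, coefficient = 1

I ≈ (0.312500/3) × 23.908544 = 2.490473
Exact value: 2.490343
Error: 0.000130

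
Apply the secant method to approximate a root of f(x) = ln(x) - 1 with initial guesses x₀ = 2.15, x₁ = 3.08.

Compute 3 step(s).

f(x) = ln(x) - 1
x₀ = 2.15, x₁ = 3.08

Secant formula: x_{n+1} = x_n - f(x_n)(x_n - x_{n-1})/(f(x_n) - f(x_{n-1}))

Iteration 1:
  f(2.150000) = -0.234532
  f(3.080000) = 0.124930
  x_2 = 3.080000 - 0.124930×(3.080000 - 2.150000)/(0.124930 - (-0.234532))
       = 2.756782
Iteration 2:
  f(3.080000) = 0.124930
  f(2.756782) = 0.014064
  x_3 = 2.756782 - 0.014064×(2.756782 - 3.080000)/(0.014064 - 0.124930)
       = 2.715780
Iteration 3:
  f(2.756782) = 0.014064
  f(2.715780) = -0.000921
  x_4 = 2.715780 - (-0.000921)×(2.715780 - 2.756782)/(-0.000921 - 0.014064)
       = 2.718300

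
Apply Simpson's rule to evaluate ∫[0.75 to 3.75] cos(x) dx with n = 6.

f(x) = cos(x)
a = 0.75, b = 3.75, n = 6
h = (b - a)/n = 0.500000

Simpson's rule: (h/3)[f(x₀) + 4f(x₁) + 2f(x₂) + ... + f(xₙ)]

x_0 = 0.7500, f(x_0) = 0.731689, coefficient = 1
x_1 = 1.2500, f(x_1) = 0.315322, coefficient = 4
x_2 = 1.7500, f(x_2) = -0.178246, coefficient = 2
x_3 = 2.2500, f(x_3) = -0.628174, coefficient = 4
x_4 = 2.7500, f(x_4) = -0.924302, coefficient = 2
x_5 = 3.2500, f(x_5) = -0.994130, coefficient = 4
x_6 = 3.7500, f(x_6) = -0.820559, coefficient = 1

I ≈ (0.500000/3) × -7.521891 = -1.253649
Exact value: -1.253200
Error: 0.000448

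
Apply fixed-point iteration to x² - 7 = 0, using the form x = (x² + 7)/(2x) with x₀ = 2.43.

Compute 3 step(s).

Equation: x² - 7 = 0
Fixed-point form: x = (x² + 7)/(2x)
x₀ = 2.43

x_1 = g(2.430000) = 2.655329
x_2 = g(2.655329) = 2.645769
x_3 = g(2.645769) = 2.645751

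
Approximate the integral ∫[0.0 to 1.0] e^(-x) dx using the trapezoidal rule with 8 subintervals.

f(x) = e^(-x)
a = 0.0, b = 1.0, n = 8
h = (b - a)/n = 0.125000

Trapezoidal rule: (h/2)[f(x₀) + 2f(x₁) + 2f(x₂) + ... + f(xₙ)]

x_0 = 0.0000, f(x_0) = 1.000000, coefficient = 1
x_1 = 0.1250, f(x_1) = 0.882497, coefficient = 2
x_2 = 0.2500, f(x_2) = 0.778801, coefficient = 2
x_3 = 0.3750, f(x_3) = 0.687289, coefficient = 2
x_4 = 0.5000, f(x_4) = 0.606531, coefficient = 2
x_5 = 0.6250, f(x_5) = 0.535261, coefficient = 2
x_6 = 0.7500, f(x_6) = 0.472367, coefficient = 2
x_7 = 0.8750, f(x_7) = 0.416862, coefficient = 2
x_8 = 1.0000, f(x_8) = 0.367879, coefficient = 1

I ≈ (0.125000/2) × 10.127095 = 0.632943
Exact value: 0.632121
Error: 0.000823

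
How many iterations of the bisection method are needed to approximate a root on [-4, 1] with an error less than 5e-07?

We need (b-a)/2^n ≤ 5e-07
(1 - (-4))/2^n ≤ 5e-07
5/2^n ≤ 5e-07
2^n ≥ 10000000
n ≥ log₂(10000000) = 23.25
n ≥ 24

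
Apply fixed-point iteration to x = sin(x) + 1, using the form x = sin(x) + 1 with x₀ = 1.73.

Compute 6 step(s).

Equation: x = sin(x) + 1
Fixed-point form: x = sin(x) + 1
x₀ = 1.73

x_1 = g(1.730000) = 1.987354
x_2 = g(1.987354) = 1.914487
x_3 = g(1.914487) = 1.941517
x_4 = g(1.941517) = 1.932066
x_5 = g(1.932066) = 1.935449
x_6 = g(1.935449) = 1.934248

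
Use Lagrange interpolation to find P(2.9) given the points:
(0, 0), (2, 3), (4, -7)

Lagrange interpolation formula:
P(x) = Σ yᵢ × Lᵢ(x)
where Lᵢ(x) = Π_{j≠i} (x - xⱼ)/(xᵢ - xⱼ)

L_0(2.9) = (2.9 - 2)/(0 - 2) × (2.9 - 4)/(0 - 4) = -0.123750
L_1(2.9) = (2.9 - 0)/(2 - 0) × (2.9 - 4)/(2 - 4) = 0.797500
L_2(2.9) = (2.9 - 0)/(4 - 0) × (2.9 - 2)/(4 - 2) = 0.326250

P(2.9) = 0×L_0(2.9) + 3×L_1(2.9) + (-7)×L_2(2.9)
P(2.9) = 0.108750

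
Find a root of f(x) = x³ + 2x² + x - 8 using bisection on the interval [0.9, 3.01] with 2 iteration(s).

f(x) = x³ + 2x² + x - 8
Initial interval: [0.9, 3.01]

Iteration 1:
  c_1 = (0.900000 + 3.010000)/2 = 1.955000
  f(c_1) = f(1.955000) = 9.071109
  f(a) × f(c) < 0, new interval: [0.900000, 1.955000]
Iteration 2:
  c_2 = (0.900000 + 1.955000)/2 = 1.427500
  f(c_2) = f(1.427500) = 0.411910
  f(a) × f(c) < 0, new interval: [0.900000, 1.427500]

After 2 iteration(s), the approximation is c_2 = 1.427500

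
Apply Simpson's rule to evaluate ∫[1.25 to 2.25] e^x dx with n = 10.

f(x) = e^x
a = 1.25, b = 2.25, n = 10
h = (b - a)/n = 0.100000

Simpson's rule: (h/3)[f(x₀) + 4f(x₁) + 2f(x₂) + ... + f(xₙ)]

x_0 = 1.2500, f(x_0) = 3.490343, coefficient = 1
x_1 = 1.3500, f(x_1) = 3.857426, coefficient = 4
x_2 = 1.4500, f(x_2) = 4.263115, coefficient = 2
x_3 = 1.5500, f(x_3) = 4.711470, coefficient = 4
x_4 = 1.6500, f(x_4) = 5.206980, coefficient = 2
x_5 = 1.7500, f(x_5) = 5.754603, coefficient = 4
x_6 = 1.8500, f(x_6) = 6.359820, coefficient = 2
x_7 = 1.9500, f(x_7) = 7.028688, coefficient = 4
x_8 = 2.0500, f(x_8) = 7.767901, coefficient = 2
x_9 = 2.1500, f(x_9) = 8.584858, coefficient = 4
x_10 = 2.2500, f(x_10) = 9.487736, coefficient = 1

I ≈ (0.100000/3) × 179.921886 = 5.997396
Exact value: 5.997393
Error: 0.000003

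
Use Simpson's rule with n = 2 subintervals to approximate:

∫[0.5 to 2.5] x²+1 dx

f(x) = x²+1
a = 0.5, b = 2.5, n = 2
h = (b - a)/n = 1.000000

Simpson's rule: (h/3)[f(x₀) + 4f(x₁) + 2f(x₂) + ... + f(xₙ)]

x_0 = 0.5000, f(x_0) = 1.250000, coefficient = 1
x_1 = 1.5000, f(x_1) = 3.250000, coefficient = 4
x_2 = 2.5000, f(x_2) = 7.250000, coefficient = 1

I ≈ (1.000000/3) × 21.500000 = 7.166667
Exact value: 7.166667
Error: 0.000000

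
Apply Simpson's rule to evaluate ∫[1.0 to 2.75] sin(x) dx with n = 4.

f(x) = sin(x)
a = 1.0, b = 2.75, n = 4
h = (b - a)/n = 0.437500

Simpson's rule: (h/3)[f(x₀) + 4f(x₁) + 2f(x₂) + ... + f(xₙ)]

x_0 = 1.0000, f(x_0) = 0.841471, coefficient = 1
x_1 = 1.4375, f(x_1) = 0.991129, coefficient = 4
x_2 = 1.8750, f(x_2) = 0.954086, coefficient = 2
x_3 = 2.3125, f(x_3) = 0.737319, coefficient = 4
x_4 = 2.7500, f(x_4) = 0.381661, coefficient = 1

I ≈ (0.437500/3) × 10.045095 = 1.464910
Exact value: 1.464605
Error: 0.000305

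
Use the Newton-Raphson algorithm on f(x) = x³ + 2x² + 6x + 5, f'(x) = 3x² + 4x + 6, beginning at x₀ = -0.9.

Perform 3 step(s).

f(x) = x³ + 2x² + 6x + 5
f'(x) = 3x² + 4x + 6
x₀ = -0.9

Newton-Raphson formula: x_{n+1} = x_n - f(x_n)/f'(x_n)

Iteration 1:
  f(-0.900000) = 0.491000
  f'(-0.900000) = 4.830000
  x_1 = -0.900000 - 0.491000/4.830000 = -1.001656
Iteration 2:
  f(-1.001656) = -0.008284
  f'(-1.001656) = 5.003321
  x_2 = -1.001656 - (-0.008284)/5.003321 = -1.000001
Iteration 3:
  f(-1.000001) = -0.000003
  f'(-1.000001) = 5.000001
  x_3 = -1.000001 - (-0.000003)/5.000001 = -1.000000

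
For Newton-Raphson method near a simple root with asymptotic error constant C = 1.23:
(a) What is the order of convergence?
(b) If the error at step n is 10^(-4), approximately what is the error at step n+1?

(a) Newton-Raphson has quadratic (order 2) convergence near simple roots.
    This means |e_{n+1}| ≈ C|e_n|².

(b) With |e_n| = 10^(-4) and C = 1.23:
    |e_{n+1}| ≈ 1.23 × (10^(-4))² = 1.23 × 10^(-8)

(a) 2 (quadratic); (b) |e_{n+1}| ≈ 1.230e-08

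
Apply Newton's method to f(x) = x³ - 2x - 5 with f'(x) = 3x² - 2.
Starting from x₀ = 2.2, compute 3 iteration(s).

f(x) = x³ - 2x - 5
f'(x) = 3x² - 2
x₀ = 2.2

Newton-Raphson formula: x_{n+1} = x_n - f(x_n)/f'(x_n)

Iteration 1:
  f(2.200000) = 1.248000
  f'(2.200000) = 12.520000
  x_1 = 2.200000 - 1.248000/12.520000 = 2.100319
Iteration 2:
  f(2.100319) = 0.064589
  f'(2.100319) = 11.234026
  x_2 = 2.100319 - 0.064589/11.234026 = 2.094570
Iteration 3:
  f(2.094570) = 0.000208
  f'(2.094570) = 11.161672
  x_3 = 2.094570 - 0.000208/11.161672 = 2.094551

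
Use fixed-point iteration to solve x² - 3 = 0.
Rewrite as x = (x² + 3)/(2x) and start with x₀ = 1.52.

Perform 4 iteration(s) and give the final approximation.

Equation: x² - 3 = 0
Fixed-point form: x = (x² + 3)/(2x)
x₀ = 1.52

x_1 = g(1.520000) = 1.746842
x_2 = g(1.746842) = 1.732113
x_3 = g(1.732113) = 1.732051
x_4 = g(1.732051) = 1.732051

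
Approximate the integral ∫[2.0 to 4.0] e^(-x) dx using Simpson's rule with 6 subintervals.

f(x) = e^(-x)
a = 2.0, b = 4.0, n = 6
h = (b - a)/n = 0.333333

Simpson's rule: (h/3)[f(x₀) + 4f(x₁) + 2f(x₂) + ... + f(xₙ)]

x_0 = 2.0000, f(x_0) = 0.135335, coefficient = 1
x_1 = 2.3333, f(x_1) = 0.096972, coefficient = 4
x_2 = 2.6667, f(x_2) = 0.069483, coefficient = 2
x_3 = 3.0000, f(x_3) = 0.049787, coefficient = 4
x_4 = 3.3333, f(x_4) = 0.035674, coefficient = 2
x_5 = 3.6667, f(x_5) = 0.025562, coefficient = 4
x_6 = 4.0000, f(x_6) = 0.018316, coefficient = 1

I ≈ (0.333333/3) × 1.053248 = 0.117028
Exact value: 0.117020
Error: 0.000008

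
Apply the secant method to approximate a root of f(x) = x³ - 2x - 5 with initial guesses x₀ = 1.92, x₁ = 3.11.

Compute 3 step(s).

f(x) = x³ - 2x - 5
x₀ = 1.92, x₁ = 3.11

Secant formula: x_{n+1} = x_n - f(x_n)(x_n - x_{n-1})/(f(x_n) - f(x_{n-1}))

Iteration 1:
  f(1.920000) = -1.762112
  f(3.110000) = 18.860231
  x_2 = 3.110000 - 18.860231×(3.110000 - 1.920000)/(18.860231 - (-1.762112))
       = 2.021682
Iteration 2:
  f(3.110000) = 18.860231
  f(2.021682) = -0.780353
  x_3 = 2.021682 - (-0.780353)×(2.021682 - 3.110000)/(-0.780353 - 18.860231)
       = 2.064922
Iteration 3:
  f(2.021682) = -0.780353
  f(2.064922) = -0.325214
  x_4 = 2.064922 - (-0.325214)×(2.064922 - 2.021682)/(-0.325214 - (-0.780353))
       = 2.095819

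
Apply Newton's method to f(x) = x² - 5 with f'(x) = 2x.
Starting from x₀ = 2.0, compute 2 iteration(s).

f(x) = x² - 5
f'(x) = 2x
x₀ = 2.0

Newton-Raphson formula: x_{n+1} = x_n - f(x_n)/f'(x_n)

Iteration 1:
  f(2.000000) = -1.000000
  f'(2.000000) = 4.000000
  x_1 = 2.000000 - (-1.000000)/4.000000 = 2.250000
Iteration 2:
  f(2.250000) = 0.062500
  f'(2.250000) = 4.500000
  x_2 = 2.250000 - 0.062500/4.500000 = 2.236111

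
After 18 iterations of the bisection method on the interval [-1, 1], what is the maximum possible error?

Bisection error bound: |error| ≤ (b-a)/2^n
|error| ≤ (1 - (-1))/2^18 = 2/2^18
|error| ≤ 0.0000076294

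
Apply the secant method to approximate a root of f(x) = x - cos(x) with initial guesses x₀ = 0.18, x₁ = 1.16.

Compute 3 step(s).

f(x) = x - cos(x)
x₀ = 0.18, x₁ = 1.16

Secant formula: x_{n+1} = x_n - f(x_n)(x_n - x_{n-1})/(f(x_n) - f(x_{n-1}))

Iteration 1:
  f(0.180000) = -0.803844
  f(1.160000) = 0.760660
  x_2 = 1.160000 - 0.760660×(1.160000 - 0.180000)/(0.760660 - (-0.803844))
       = 0.683525
Iteration 2:
  f(1.160000) = 0.760660
  f(0.683525) = -0.091827
  x_3 = 0.683525 - (-0.091827)×(0.683525 - 1.160000)/(-0.091827 - 0.760660)
       = 0.734849
Iteration 3:
  f(0.683525) = -0.091827
  f(0.734849) = -0.007083
  x_4 = 0.734849 - (-0.007083)×(0.734849 - 0.683525)/(-0.007083 - (-0.091827))
       = 0.739139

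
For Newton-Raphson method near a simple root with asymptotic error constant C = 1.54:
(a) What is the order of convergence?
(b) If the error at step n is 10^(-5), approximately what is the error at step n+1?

(a) Newton-Raphson has quadratic (order 2) convergence near simple roots.
    This means |e_{n+1}| ≈ C|e_n|².

(b) With |e_n| = 10^(-5) and C = 1.54:
    |e_{n+1}| ≈ 1.54 × (10^(-5))² = 1.54 × 10^(-10)

(a) 2 (quadratic); (b) |e_{n+1}| ≈ 1.540e-10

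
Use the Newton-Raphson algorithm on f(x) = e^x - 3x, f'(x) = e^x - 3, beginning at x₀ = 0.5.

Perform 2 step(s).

f(x) = e^x - 3x
f'(x) = e^x - 3
x₀ = 0.5

Newton-Raphson formula: x_{n+1} = x_n - f(x_n)/f'(x_n)

Iteration 1:
  f(0.500000) = 0.148721
  f'(0.500000) = -1.351279
  x_1 = 0.500000 - 0.148721/(-1.351279) = 0.610060
Iteration 2:
  f(0.610060) = 0.010362
  f'(0.610060) = -1.159459
  x_2 = 0.610060 - 0.010362/(-1.159459) = 0.618997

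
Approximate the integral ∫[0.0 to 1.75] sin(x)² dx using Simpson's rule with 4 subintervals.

f(x) = sin(x)²
a = 0.0, b = 1.75, n = 4
h = (b - a)/n = 0.437500

Simpson's rule: (h/3)[f(x₀) + 4f(x₁) + 2f(x₂) + ... + f(xₙ)]

x_0 = 0.0000, f(x_0) = 0.000000, coefficient = 1
x_1 = 0.4375, f(x_1) = 0.179502, coefficient = 4
x_2 = 0.8750, f(x_2) = 0.589123, coefficient = 2
x_3 = 1.3125, f(x_3) = 0.934754, coefficient = 4
x_4 = 1.7500, f(x_4) = 0.968228, coefficient = 1

I ≈ (0.437500/3) × 6.603495 = 0.963010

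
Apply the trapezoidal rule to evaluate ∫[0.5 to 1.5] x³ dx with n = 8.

f(x) = x³
a = 0.5, b = 1.5, n = 8
h = (b - a)/n = 0.125000

Trapezoidal rule: (h/2)[f(x₀) + 2f(x₁) + 2f(x₂) + ... + f(xₙ)]

x_0 = 0.5000, f(x_0) = 0.125000, coefficient = 1
x_1 = 0.6250, f(x_1) = 0.244141, coefficient = 2
x_2 = 0.7500, f(x_2) = 0.421875, coefficient = 2
x_3 = 0.8750, f(x_3) = 0.669922, coefficient = 2
x_4 = 1.0000, f(x_4) = 1.000000, coefficient = 2
x_5 = 1.1250, f(x_5) = 1.423828, coefficient = 2
x_6 = 1.2500, f(x_6) = 1.953125, coefficient = 2
x_7 = 1.3750, f(x_7) = 2.599609, coefficient = 2
x_8 = 1.5000, f(x_8) = 3.375000, coefficient = 1

I ≈ (0.125000/2) × 20.125000 = 1.257812
Exact value: 1.250000
Error: 0.007812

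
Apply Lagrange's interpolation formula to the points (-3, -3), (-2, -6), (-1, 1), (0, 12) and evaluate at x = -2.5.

Lagrange interpolation formula:
P(x) = Σ yᵢ × Lᵢ(x)
where Lᵢ(x) = Π_{j≠i} (x - xⱼ)/(xᵢ - xⱼ)

L_0(-2.5) = (-2.5 - (-2))/(-3 - (-2)) × (-2.5 - (-1))/(-3 - (-1)) × (-2.5 - 0)/(-3 - 0) = 0.312500
L_1(-2.5) = (-2.5 - (-3))/(-2 - (-3)) × (-2.5 - (-1))/(-2 - (-1)) × (-2.5 - 0)/(-2 - 0) = 0.937500
L_2(-2.5) = (-2.5 - (-3))/(-1 - (-3)) × (-2.5 - (-2))/(-1 - (-2)) × (-2.5 - 0)/(-1 - 0) = -0.312500
L_3(-2.5) = (-2.5 - (-3))/(0 - (-3)) × (-2.5 - (-2))/(0 - (-2)) × (-2.5 - (-1))/(0 - (-1)) = 0.062500

P(-2.5) = (-3)×L_0(-2.5) + (-6)×L_1(-2.5) + 1×L_2(-2.5) + 12×L_3(-2.5)
P(-2.5) = -6.125000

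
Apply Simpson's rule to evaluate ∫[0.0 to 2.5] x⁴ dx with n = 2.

f(x) = x⁴
a = 0.0, b = 2.5, n = 2
h = (b - a)/n = 1.250000

Simpson's rule: (h/3)[f(x₀) + 4f(x₁) + 2f(x₂) + ... + f(xₙ)]

x_0 = 0.0000, f(x_0) = 0.000000, coefficient = 1
x_1 = 1.2500, f(x_1) = 2.441406, coefficient = 4
x_2 = 2.5000, f(x_2) = 39.062500, coefficient = 1

I ≈ (1.250000/3) × 48.828125 = 20.345052
Exact value: 19.531250
Error: 0.813802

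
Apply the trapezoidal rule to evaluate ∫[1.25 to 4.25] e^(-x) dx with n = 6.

f(x) = e^(-x)
a = 1.25, b = 4.25, n = 6
h = (b - a)/n = 0.500000

Trapezoidal rule: (h/2)[f(x₀) + 2f(x₁) + 2f(x₂) + ... + f(xₙ)]

x_0 = 1.2500, f(x_0) = 0.286505, coefficient = 1
x_1 = 1.7500, f(x_1) = 0.173774, coefficient = 2
x_2 = 2.2500, f(x_2) = 0.105399, coefficient = 2
x_3 = 2.7500, f(x_3) = 0.063928, coefficient = 2
x_4 = 3.2500, f(x_4) = 0.038774, coefficient = 2
x_5 = 3.7500, f(x_5) = 0.023518, coefficient = 2
x_6 = 4.2500, f(x_6) = 0.014264, coefficient = 1

I ≈ (0.500000/2) × 1.111555 = 0.277889
Exact value: 0.272241
Error: 0.005648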